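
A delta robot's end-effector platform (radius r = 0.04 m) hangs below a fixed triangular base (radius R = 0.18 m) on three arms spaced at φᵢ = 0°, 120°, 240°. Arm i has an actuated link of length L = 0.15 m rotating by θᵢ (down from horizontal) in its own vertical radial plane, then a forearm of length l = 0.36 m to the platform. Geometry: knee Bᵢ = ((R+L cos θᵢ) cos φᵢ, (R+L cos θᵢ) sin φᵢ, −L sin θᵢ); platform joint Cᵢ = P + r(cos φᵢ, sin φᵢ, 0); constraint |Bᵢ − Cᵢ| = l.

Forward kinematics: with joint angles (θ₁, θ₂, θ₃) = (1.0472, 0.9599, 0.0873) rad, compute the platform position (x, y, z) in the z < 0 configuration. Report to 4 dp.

(-0.0690, -0.0959, -0.3292)

φ1=0.0°: virtual centre (0.2150, 0.0000, -0.1299), radius l
centre 2 = (0.2260·cos120.0°, 0.2260·sin120.0°, -0.1229) = (-0.1130, 0.1958, -0.1229)
arm 3 at φ=240.0°: (R−r)+L cos θ3 = 0.2894;  centre 3 = (-0.1447, -0.2507, -0.0131)
subtract pairs → two planes through P
plane₁₂: -0.6560x+0.3915y+0.0141z = 0.0031
det = 0.6105;  x = -0.0159+0.1614z,  y = -0.0188+0.2345z
sphere 1 gives Az²+Bz+C=0 with A=1.0810, B=0.1765, C=-0.0591;  B²−4AC=0.2865;  roots -0.3292, 0.1659;  negative root z = -0.3292
x = -0.0690, y = -0.0959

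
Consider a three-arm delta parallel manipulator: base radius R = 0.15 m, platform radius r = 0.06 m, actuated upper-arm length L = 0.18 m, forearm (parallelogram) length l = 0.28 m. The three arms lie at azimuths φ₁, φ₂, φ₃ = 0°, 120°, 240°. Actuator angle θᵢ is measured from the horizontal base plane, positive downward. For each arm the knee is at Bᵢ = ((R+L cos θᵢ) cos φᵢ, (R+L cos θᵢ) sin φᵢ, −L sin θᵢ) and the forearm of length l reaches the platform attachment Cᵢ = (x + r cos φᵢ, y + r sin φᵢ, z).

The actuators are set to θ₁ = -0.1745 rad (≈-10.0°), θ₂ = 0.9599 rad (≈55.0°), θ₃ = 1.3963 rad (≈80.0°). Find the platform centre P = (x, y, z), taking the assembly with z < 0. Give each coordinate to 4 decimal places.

(0.1559, 0.0681, -0.2165)

arm 1 at φ=0.0°: ρ1 = 0.2673;  centre 1 = (0.2673, 0.0000, 0.0313)
centre 2 = (0.1932·cos120.0°, 0.1932·sin120.0°, -0.1474) = (-0.0966, 0.1674, -0.1474)
φ3=240.0°: virtual centre (-0.0606, -0.1050, -0.1773), radius l
subtract pairs → two planes through P
plane₁₂: -0.7278x+0.3347y+-0.3574z = -0.0133
det = 0.3723;  x = 0.0311+-0.5765z,  y = 0.0279+-0.1857z
sphere 1 gives Az²+Bz+C=0 with A=1.3668, B=0.1994, C=-0.0209;  B²−4AC=0.1540;  roots -0.2165, 0.0706;  negative root z = -0.2165
x = 0.1559, y = 0.0681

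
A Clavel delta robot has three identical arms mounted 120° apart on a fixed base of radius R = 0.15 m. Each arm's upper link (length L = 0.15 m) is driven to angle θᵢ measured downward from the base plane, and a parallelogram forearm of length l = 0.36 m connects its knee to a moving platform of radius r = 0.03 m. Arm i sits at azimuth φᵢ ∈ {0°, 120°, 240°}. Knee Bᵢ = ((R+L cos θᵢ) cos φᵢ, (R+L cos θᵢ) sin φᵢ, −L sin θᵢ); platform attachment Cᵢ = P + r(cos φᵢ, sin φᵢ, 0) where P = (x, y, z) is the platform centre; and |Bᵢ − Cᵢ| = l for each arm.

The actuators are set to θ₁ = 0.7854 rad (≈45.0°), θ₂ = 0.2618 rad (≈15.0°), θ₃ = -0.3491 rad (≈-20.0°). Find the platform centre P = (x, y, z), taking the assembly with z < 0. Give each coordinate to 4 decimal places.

φ1=0.0°: virtual centre (0.2261, 0.0000, -0.1061), radius l
φ2=120.0°: virtual centre (-0.1324, 0.2294, -0.0388), radius l
φ3=240.0°: virtual centre (-0.1305, -0.2260, 0.0513), radius l
|S₂|²−|S₁|² = 0.0093;  |S₃|²−|S₁|² = 0.0084
linear system: -0.7170x+0.4588y = 0.0093−0.1345z; -0.7131x+-0.4520y = 0.0084−0.3147z
det = 0.6512;  x = -0.0124+0.3151z,  y = 0.0010+0.1993z
into |P−S₁|² = l²: 1.1390z² + 0.0623z + -0.0615 = 0;  Δ = 0.2841;  z = -0.2613 or 0.2066 → z<0 root = -0.2613
x = -0.0947, y = -0.0511

(-0.0947, -0.0511, -0.2613)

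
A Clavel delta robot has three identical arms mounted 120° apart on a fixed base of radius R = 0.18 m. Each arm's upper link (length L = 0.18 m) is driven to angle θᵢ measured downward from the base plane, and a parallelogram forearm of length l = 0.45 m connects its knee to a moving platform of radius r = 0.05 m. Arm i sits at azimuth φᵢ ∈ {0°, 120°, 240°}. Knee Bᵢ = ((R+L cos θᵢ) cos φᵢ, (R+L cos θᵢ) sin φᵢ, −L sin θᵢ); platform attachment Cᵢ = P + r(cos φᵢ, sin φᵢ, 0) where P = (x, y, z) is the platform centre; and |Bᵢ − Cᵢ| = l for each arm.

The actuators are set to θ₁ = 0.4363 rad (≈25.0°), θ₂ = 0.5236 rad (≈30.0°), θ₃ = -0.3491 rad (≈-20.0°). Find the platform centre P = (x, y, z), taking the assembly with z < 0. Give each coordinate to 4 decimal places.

O1 = (0.2931·cos0.0°, 0.2931·sin0.0°, -0.0761) = (0.2931, 0.0000, -0.0761)
arm 2 at φ=120.0°: e+L cos θ2 = 0.2859;  O2 = (-0.1429, 0.2476, -0.0900)
arm 3 at φ=240.0°: e+L cos θ3 = 0.2991;  O3 = (-0.1496, -0.2591, 0.0616)
|O₂|²−|O₁|² = -0.0019;  |O₃|²−|O₁|² = 0.0016
plane₁₂: -0.8722x+0.4952y+-0.0279z = -0.0019
det = 0.8903;  x = 0.0002+0.1369z,  y = -0.0034+0.2974z
into |P−O₁|² = l²: 1.1072z² + 0.0699z + -0.1109 = 0;  Δ = 0.4961;  z = -0.3496 or 0.2865 → z<0 root = -0.3496
x = -0.0476, y = -0.1074

(-0.0476, -0.1074, -0.3496)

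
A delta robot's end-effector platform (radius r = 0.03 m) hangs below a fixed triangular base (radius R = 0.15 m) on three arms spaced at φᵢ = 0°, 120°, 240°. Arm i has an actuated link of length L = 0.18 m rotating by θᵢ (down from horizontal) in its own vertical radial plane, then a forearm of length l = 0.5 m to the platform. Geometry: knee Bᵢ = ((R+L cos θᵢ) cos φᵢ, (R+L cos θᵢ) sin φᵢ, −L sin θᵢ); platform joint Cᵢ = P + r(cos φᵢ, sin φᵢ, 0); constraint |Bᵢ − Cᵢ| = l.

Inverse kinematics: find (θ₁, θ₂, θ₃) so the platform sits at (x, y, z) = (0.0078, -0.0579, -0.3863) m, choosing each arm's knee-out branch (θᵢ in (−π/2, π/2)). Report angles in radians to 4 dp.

θ₁ = -0.0878, θ₂ = 0.1743, θ₃ = -0.2619

φ1=0.0° → target in arm frame (0.0078, -0.0579)
  e−x'=0.1122;  (l²−L²−(e−x')²−y'²−z²)/2L = 0.1456
  θ1 = atan2(B,A) + arccos(C/0.4023) = -0.0878
rotate P by −φ2: (-0.0540, 0.0222, -0.3863)
  A=0.1740, B=-0.3863, C=(l²−L²−A²−y'²−z²)/(2L)=0.1044
  √(A²+B²)=0.4237;  θ2 = -1.1475+1.3218 ≈ 0.1743
rotate P by −φ3: (0.0462, 0.0357, -0.3863)
  A cos θ + B sin θ = C:  0.0738·cos θ + -0.3863·sin θ = 0.1713
  γ=atan2(-0.3863,0.0738)=-1.3821;  ψ=arccos(0.4355)=1.1202;  θ3=γ+ψ≈-0.2619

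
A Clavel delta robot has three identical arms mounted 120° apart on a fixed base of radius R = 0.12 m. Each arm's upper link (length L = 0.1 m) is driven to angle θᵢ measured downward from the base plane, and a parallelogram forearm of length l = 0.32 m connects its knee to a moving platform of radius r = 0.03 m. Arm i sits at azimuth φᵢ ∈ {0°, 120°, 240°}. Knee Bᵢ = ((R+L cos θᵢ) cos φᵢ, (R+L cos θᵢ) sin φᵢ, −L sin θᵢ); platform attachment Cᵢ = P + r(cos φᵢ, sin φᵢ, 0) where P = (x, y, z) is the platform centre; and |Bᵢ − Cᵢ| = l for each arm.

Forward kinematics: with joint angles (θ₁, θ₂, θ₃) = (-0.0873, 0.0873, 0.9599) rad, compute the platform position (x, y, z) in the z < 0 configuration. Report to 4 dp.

(0.0667, 0.0865, -0.2738)

S1 = (0.1896·cos0.0°, 0.1896·sin0.0°, 0.0087) = (0.1896, 0.0000, 0.0087)
φ2=120.0°: virtual centre (-0.0948, 0.1642, -0.0087), radius l
φ3=240.0°: virtual centre (-0.0737, -0.1276, -0.0819), radius l
subtract pairs → two planes through P
plane₁₂: -0.5689x+0.3284y+-0.0349z = 0.0000
Cramer: x(z) = 0.0079-0.2151z;  y(z) = 0.0136-0.2664z
into |P−S₁|² = l²: 1.1172z² + 0.0535z + -0.0691 = 0;  Δ = 0.3117;  z = -0.2738 or 0.2259 → z<0 root = -0.2738
x = 0.0667, y = 0.0865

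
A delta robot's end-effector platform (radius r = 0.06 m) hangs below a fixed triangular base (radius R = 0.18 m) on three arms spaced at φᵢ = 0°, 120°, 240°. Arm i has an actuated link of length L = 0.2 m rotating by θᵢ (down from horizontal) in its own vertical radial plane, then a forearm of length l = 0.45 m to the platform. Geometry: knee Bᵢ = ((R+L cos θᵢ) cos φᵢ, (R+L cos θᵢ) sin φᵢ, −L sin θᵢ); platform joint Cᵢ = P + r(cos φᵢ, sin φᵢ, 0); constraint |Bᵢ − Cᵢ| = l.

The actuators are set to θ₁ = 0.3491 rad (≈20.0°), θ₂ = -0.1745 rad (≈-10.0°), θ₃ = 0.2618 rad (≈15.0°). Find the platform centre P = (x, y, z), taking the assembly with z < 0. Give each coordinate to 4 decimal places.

(-0.0456, 0.0548, -0.3414)

φ1=0.0°: virtual centre (0.3079, 0.0000, -0.0684), radius l
O2 = (0.3170·cos120.0°, 0.3170·sin120.0°, 0.0347) = (-0.1585, 0.2745, 0.0347)
φ3=240.0°: virtual centre (-0.1566, -0.2712, -0.0518), radius l
subtract pairs → two planes through P
linear system: -0.9328x+0.5490y = 0.0022−0.2063z; -0.9291x+-0.5425y = 0.0013−0.0333z
det = 1.0161;  x = -0.0018+0.1281z,  y = 0.0008+-0.1580z
sphere 1 gives Az²+Bz+C=0 with A=1.0414, B=0.0572, C=-0.1019;  B²−4AC=0.4276;  roots -0.3414, 0.2865;  negative root z = -0.3414
x = -0.0456, y = 0.0548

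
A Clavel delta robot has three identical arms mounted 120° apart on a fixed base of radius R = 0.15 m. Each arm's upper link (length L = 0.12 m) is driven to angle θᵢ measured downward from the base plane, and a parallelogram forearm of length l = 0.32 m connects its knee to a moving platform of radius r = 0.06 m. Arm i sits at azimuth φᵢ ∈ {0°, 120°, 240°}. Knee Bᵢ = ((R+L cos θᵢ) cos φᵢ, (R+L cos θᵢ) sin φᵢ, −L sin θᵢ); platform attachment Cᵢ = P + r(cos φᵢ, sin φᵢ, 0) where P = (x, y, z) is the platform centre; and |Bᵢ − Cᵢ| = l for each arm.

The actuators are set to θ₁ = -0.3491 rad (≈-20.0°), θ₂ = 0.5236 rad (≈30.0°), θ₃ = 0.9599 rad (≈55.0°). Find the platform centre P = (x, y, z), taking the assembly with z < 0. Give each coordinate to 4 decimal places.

(0.1198, 0.0503, -0.2639)

arm 1 at φ=0.0°: e+L cos θ1 = 0.2028;  centre 1 = (0.2028, 0.0000, 0.0410)
centre 2 = (0.1939·cos120.0°, 0.1939·sin120.0°, -0.0600) = (-0.0970, 0.1679, -0.0600)
centre 3 = (0.1588·cos240.0°, 0.1588·sin240.0°, -0.0983) = (-0.0794, -0.1376, -0.0983)
eliminate P² terms by subtracting sphere 1 from 2 and 3
linear system: -0.5994x+0.3359y = -0.0016−-0.2021z; -0.5644x+-0.2751y = -0.0079−-0.2787z
det = 0.3545;  x = 0.0087+-0.4209z,  y = 0.0108+-0.1495z
into |P−centre ₁|² = l²: 1.1995z² + 0.0780z + -0.0629 = 0;  Δ = 0.3081;  z = -0.2639 or 0.1989 → z<0 root = -0.2639
x = 0.1198, y = 0.0503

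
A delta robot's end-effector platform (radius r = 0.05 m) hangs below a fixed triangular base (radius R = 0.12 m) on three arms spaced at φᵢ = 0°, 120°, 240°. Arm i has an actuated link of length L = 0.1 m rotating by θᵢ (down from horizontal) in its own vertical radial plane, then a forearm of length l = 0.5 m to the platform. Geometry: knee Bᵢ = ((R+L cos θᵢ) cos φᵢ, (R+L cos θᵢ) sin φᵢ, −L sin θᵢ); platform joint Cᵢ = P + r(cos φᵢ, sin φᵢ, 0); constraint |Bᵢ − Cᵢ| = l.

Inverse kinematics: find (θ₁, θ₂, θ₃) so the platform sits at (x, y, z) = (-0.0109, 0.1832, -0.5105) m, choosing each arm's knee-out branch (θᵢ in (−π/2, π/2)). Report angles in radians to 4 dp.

rotate P by −φ1: (-0.0109, 0.1832, -0.5105)
  e−x'=0.0809;  (l²−L²−(e−x')²−y'²−z²)/2L = -0.3036
  γ=atan2(-0.5105,0.0809)=-1.4136;  ψ=arccos(-0.5874)=2.1986;  θ1=γ+ψ≈0.7850
arm 2 (φ=120.0°): x'=0.1641, y'=-0.0822
  A cos θ + B sin θ = C:  -0.0941·cos θ + -0.5105·sin θ = -0.1811
  θ2 = atan2(B,A) + arccos(C/0.5191) = 0.1740
φ3=240.0° → target in arm frame (-0.1532, -0.1010)
  A=0.2232, B=-0.5105, C=(l²−L²−A²−y'²−z²)/(2L)=-0.4032
  θ3 = atan2(B,A) + arccos(C/0.5572) = 1.2213

θ₁ = 0.7850, θ₂ = 0.1740, θ₃ = 1.2213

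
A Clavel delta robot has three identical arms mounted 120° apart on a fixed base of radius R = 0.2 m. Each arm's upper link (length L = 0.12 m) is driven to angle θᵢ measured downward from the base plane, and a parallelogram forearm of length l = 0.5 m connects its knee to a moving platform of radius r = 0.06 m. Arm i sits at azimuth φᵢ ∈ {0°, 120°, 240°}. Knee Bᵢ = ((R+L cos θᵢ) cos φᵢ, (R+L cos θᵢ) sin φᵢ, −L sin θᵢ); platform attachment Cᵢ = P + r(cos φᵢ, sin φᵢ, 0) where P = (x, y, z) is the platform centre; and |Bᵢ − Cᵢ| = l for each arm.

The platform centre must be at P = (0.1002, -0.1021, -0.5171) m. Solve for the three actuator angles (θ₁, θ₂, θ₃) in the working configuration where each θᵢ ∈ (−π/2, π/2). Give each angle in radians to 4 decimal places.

θ₁ = 0.4364, θ₂ = 1.3966, θ₃ = 0.6986

arm 1 (φ=0.0°): x'=0.1002, y'=-0.1021
  A=0.0398, B=-0.5171, C=(l²−L²−A²−y'²−z²)/(2L)=-0.1825
  θ1 = atan2(B,A) + arccos(C/0.5186) = 0.4364
arm 2 (φ=120.0°): x'=-0.1385, y'=-0.0357
  A cos θ + B sin θ = C:  0.2785·cos θ + -0.5171·sin θ = -0.4610
  θ2 = atan2(B,A) + arccos(C/0.5873) = 1.3966
φ3=240.0° → target in arm frame (0.0383, 0.1378)
  A=0.1017, B=-0.5171, C=(l²−L²−A²−y'²−z²)/(2L)=-0.2547
  θ3 = atan2(B,A) + arccos(C/0.5270) = 0.6986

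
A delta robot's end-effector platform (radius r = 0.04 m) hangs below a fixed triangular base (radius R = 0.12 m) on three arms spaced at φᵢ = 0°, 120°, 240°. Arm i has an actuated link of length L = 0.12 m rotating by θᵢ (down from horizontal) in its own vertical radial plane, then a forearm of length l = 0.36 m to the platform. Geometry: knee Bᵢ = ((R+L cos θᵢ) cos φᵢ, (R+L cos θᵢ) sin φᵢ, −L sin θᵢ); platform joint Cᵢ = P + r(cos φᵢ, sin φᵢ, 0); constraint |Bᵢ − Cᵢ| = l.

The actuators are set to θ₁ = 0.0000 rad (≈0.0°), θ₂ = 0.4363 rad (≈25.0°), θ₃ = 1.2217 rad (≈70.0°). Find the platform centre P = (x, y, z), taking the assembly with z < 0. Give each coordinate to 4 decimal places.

(0.1231, 0.1128, -0.3331)

arm 1 at φ=0.0°: ρ1 = 0.2000;  O1 = (0.2000, 0.0000, 0.0000)
O2 = (0.1888·cos120.0°, 0.1888·sin120.0°, -0.0507) = (-0.0944, 0.1635, -0.0507)
O3 = (0.1210·cos240.0°, 0.1210·sin240.0°, -0.1128) = (-0.0605, -0.1048, -0.1128)
eliminate P² terms by subtracting sphere 1 from 2 and 3
[-0.5888 0.3269 -0.1014]·P = -0.0018;  [-0.5210 -0.2097 -0.2255]·P = -0.0126
det = 0.2938;  x = 0.0153+-0.3233z,  y = 0.0221+-0.2721z
into |P−O₁|² = l²: 1.1786z² + 0.1074z + -0.0950 = 0;  Δ = 0.4594;  z = -0.3331 or 0.2420 → z<0 root = -0.3331
x = 0.1231, y = 0.1128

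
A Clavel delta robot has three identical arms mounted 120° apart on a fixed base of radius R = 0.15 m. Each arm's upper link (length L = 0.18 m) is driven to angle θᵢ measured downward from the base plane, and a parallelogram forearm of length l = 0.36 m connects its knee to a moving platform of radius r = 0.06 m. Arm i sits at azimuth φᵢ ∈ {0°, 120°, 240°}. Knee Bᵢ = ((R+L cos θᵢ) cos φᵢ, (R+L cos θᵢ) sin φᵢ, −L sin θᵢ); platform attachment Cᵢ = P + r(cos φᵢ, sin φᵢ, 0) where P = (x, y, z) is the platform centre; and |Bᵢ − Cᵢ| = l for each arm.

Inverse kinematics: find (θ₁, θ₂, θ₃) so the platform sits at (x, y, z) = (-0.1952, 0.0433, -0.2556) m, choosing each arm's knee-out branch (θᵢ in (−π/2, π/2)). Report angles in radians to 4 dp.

φ1=0.0° → target in arm frame (-0.1952, 0.0433)
  e−x'=0.2852;  (l²−L²−(e−x')²−y'²−z²)/2L = -0.1426
  √(A²+B²)=0.3830;  θ1 = -0.7307+1.9524 ≈ 1.2217
φ2=120.0° → target in arm frame (0.1351, 0.1474)
  e−x'=-0.0451;  (l²−L²−(e−x')²−y'²−z²)/2L = 0.0225
  θ2 = atan2(B,A) + arccos(C/0.2595) = -0.2615
arm 3 (φ=240.0°): x'=0.0601, y'=-0.1907
  A cos θ + B sin θ = C:  0.0299·cos θ + -0.2556·sin θ = -0.0150
  √(A²+B²)=0.2573;  θ3 = -1.4544+1.6290 ≈ 0.1747

θ₁ = 1.2217, θ₂ = -0.2615, θ₃ = 0.1747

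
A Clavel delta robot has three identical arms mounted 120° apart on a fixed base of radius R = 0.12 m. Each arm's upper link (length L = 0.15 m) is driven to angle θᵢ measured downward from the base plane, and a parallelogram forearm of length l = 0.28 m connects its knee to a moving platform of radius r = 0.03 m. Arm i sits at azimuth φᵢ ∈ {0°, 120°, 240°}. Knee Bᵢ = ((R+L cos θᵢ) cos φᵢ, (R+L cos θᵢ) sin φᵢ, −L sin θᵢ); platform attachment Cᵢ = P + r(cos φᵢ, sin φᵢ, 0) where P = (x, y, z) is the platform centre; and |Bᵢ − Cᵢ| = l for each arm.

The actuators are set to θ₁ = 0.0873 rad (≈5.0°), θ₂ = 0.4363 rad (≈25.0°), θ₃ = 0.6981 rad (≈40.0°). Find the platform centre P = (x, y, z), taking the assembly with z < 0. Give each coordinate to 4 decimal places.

(0.0485, 0.0256, -0.2163)

centre 1 = (0.2394·cos0.0°, 0.2394·sin0.0°, -0.0131) = (0.2394, 0.0000, -0.0131)
φ2=120.0°: virtual centre (-0.1130, 0.1957, -0.0634), radius l
arm 3 at φ=240.0°: (R−r)+L cos θ3 = 0.2049;  centre 3 = (-0.1025, -0.1775, -0.0964)
eliminate P² terms by subtracting sphere 1 from 2 and 3
[-0.7048 0.3914 -0.1006]·P = -0.0024;  [-0.6838 -0.3549 -0.1667]·P = -0.0062
Cramer: x(z) = 0.0064-0.1950z;  y(z) = 0.0053-0.0940z
into |P−centre ₁|² = l²: 1.0468z² + 0.1160z + -0.0239 = 0;  Δ = 0.1135;  z = -0.2163 or 0.1055 → z<0 root = -0.2163
x = 0.0485, y = 0.0256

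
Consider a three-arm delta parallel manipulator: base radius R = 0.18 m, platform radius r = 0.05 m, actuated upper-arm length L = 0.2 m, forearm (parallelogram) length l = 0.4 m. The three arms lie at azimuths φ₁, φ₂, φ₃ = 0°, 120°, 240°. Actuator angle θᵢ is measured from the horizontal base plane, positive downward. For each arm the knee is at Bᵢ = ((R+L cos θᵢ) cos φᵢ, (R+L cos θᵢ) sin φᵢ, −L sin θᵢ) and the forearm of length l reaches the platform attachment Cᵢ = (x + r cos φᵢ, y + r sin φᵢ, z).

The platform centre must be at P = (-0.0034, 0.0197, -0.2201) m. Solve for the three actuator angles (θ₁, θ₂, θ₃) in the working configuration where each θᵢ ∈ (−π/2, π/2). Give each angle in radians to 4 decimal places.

arm 1 (φ=0.0°): x'=-0.0034, y'=0.0197
  A=0.1334, B=-0.2201, C=(l²−L²−A²−y'²−z²)/(2L)=0.1334
  γ=atan2(-0.2201,0.1334)=-1.0259;  ψ=arccos(0.5184)=1.0258;  θ1=γ+ψ≈-0.0001
φ2=120.0° → target in arm frame (0.0188, -0.0069)
  A cos θ + B sin θ = C:  0.1112·cos θ + -0.2201·sin θ = 0.1478
  γ=atan2(-0.2201,0.1112)=-1.1028;  ψ=arccos(0.5995)=0.9280;  θ2=γ+ψ≈-0.1749
arm 3 (φ=240.0°): x'=-0.0154, y'=-0.0128
  e−x'=0.1454;  (l²−L²−(e−x')²−y'²−z²)/2L = 0.1257
  θ3 = atan2(B,A) + arccos(C/0.2638) = 0.0871

θ₁ = -0.0001, θ₂ = -0.1749, θ₃ = 0.0871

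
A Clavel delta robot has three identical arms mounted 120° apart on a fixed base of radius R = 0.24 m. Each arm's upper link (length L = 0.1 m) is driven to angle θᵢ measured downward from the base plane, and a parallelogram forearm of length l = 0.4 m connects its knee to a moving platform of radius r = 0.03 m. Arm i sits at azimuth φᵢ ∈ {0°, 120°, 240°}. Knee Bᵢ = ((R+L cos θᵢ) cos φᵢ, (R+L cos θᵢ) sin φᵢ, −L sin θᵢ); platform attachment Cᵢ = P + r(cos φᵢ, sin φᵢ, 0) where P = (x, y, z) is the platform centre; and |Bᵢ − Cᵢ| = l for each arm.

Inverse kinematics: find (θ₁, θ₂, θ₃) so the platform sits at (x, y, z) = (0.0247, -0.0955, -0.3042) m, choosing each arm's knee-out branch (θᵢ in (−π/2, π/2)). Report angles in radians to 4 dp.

θ₁ = 0.3492, θ₂ = 1.2216, θ₃ = -0.0882

arm 1 (φ=0.0°): x'=0.0247, y'=-0.0955
  e−x'=0.1853;  (l²−L²−(e−x')²−y'²−z²)/2L = 0.0700
  √(A²+B²)=0.3562;  θ1 = -1.0237+1.3729 ≈ 0.3492
rotate P by −φ2: (-0.0951, 0.0264, -0.3042)
  e−x'=0.3051;  (l²−L²−(e−x')²−y'²−z²)/2L = -0.1815
  θ2 = atan2(B,A) + arccos(C/0.4308) = 1.2216
φ3=240.0° → target in arm frame (0.0704, 0.0691)
  e−x'=0.1396;  (l²−L²−(e−x')²−y'²−z²)/2L = 0.1659
  √(A²+B²)=0.3347;  θ3 = -1.1404+1.0522 ≈ -0.0882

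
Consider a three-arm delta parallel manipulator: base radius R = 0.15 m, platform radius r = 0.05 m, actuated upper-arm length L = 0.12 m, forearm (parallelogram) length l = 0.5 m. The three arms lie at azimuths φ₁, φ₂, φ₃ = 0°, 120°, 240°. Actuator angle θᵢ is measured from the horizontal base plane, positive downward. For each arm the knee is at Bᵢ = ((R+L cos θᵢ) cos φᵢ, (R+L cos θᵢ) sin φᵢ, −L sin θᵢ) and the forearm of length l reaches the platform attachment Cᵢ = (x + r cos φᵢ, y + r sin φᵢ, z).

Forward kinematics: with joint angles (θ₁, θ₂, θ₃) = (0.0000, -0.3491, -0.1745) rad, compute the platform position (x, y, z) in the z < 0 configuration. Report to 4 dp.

(-0.0391, 0.0220, -0.4271)

arm 1 at φ=0.0°: ρ1 = 0.2200;  O1 = (0.2200, 0.0000, 0.0000)
arm 2 at φ=120.0°: ρ2 = 0.2128;  O2 = (-0.1064, 0.1843, 0.0410)
O3 = (0.2182·cos240.0°, 0.2182·sin240.0°, 0.0208) = (-0.1091, -0.1889, 0.0208)
subtract pairs → two planes through P
linear system: -0.6528x+0.3685y = -0.0014−0.0821z; -0.6582x+-0.3779y = -0.0004−0.0417z
Cramer: x(z) = 0.0014+0.0948z;  y(z) = -0.0015-0.0548z
into |P−O₁|² = l²: 1.0120z² + -0.0413z + -0.2022 = 0;  Δ = 0.8202;  z = -0.4271 or 0.4679 → z<0 root = -0.4271
x = -0.0391, y = 0.0220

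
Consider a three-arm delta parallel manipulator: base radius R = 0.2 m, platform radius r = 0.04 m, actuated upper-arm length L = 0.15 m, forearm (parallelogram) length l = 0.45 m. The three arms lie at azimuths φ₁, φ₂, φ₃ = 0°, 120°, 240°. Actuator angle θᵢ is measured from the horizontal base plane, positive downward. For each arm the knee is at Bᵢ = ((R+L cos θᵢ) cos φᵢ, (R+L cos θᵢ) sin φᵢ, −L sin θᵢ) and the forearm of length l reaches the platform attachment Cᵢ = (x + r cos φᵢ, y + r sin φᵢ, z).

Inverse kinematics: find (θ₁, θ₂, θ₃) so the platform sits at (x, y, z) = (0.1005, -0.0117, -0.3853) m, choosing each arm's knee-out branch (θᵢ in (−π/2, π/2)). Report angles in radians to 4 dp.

θ₁ = -0.0874, θ₂ = 0.6978, θ₃ = 0.6109

arm 1 (φ=0.0°): x'=0.1005, y'=-0.0117
  e−x'=0.0595;  (l²−L²−(e−x')²−y'²−z²)/2L = 0.0929
  γ=atan2(-0.3853,0.0595)=-1.4176;  ψ=arccos(0.2383)=1.3302;  θ1=γ+ψ≈-0.0874
rotate P by −φ2: (-0.0604, -0.0812, -0.3853)
  A cos θ + B sin θ = C:  0.2204·cos θ + -0.3853·sin θ = -0.0787
  θ2 = atan2(B,A) + arccos(C/0.4439) = 0.6978
rotate P by −φ3: (-0.0401, 0.0929, -0.3853)
  A=0.2001, B=-0.3853, C=(l²−L²−A²−y'²−z²)/(2L)=-0.0571
  θ3 = atan2(B,A) + arccos(C/0.4342) = 0.6109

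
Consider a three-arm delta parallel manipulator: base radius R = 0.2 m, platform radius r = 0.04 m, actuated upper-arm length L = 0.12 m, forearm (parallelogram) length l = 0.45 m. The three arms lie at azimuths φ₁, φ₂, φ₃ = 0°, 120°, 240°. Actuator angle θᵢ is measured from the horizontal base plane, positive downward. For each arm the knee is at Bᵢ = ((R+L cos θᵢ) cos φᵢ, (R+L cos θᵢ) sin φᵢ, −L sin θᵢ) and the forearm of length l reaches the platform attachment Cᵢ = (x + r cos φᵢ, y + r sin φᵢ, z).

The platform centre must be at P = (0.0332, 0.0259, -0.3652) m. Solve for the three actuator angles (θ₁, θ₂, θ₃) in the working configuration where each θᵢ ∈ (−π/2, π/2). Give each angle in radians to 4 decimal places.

θ₁ = -0.0876, θ₂ = 0.0873, θ₃ = 0.3495

arm 1 (φ=0.0°): x'=0.0332, y'=0.0259
  e−x'=0.1268;  (l²−L²−(e−x')²−y'²−z²)/2L = 0.1582
  θ1 = atan2(B,A) + arccos(C/0.3866) = -0.0876
rotate P by −φ2: (0.0058, -0.0417, -0.3652)
  e−x'=0.1542;  (l²−L²−(e−x')²−y'²−z²)/2L = 0.1218
  √(A²+B²)=0.3964;  θ2 = -1.1713+1.2586 ≈ 0.0873
φ3=240.0° → target in arm frame (-0.0390, 0.0158)
  A=0.1990, B=-0.3652, C=(l²−L²−A²−y'²−z²)/(2L)=0.0619
  γ=atan2(-0.3652,0.1990)=-1.0718;  ψ=arccos(0.1489)=1.4213;  θ3=γ+ψ≈0.3495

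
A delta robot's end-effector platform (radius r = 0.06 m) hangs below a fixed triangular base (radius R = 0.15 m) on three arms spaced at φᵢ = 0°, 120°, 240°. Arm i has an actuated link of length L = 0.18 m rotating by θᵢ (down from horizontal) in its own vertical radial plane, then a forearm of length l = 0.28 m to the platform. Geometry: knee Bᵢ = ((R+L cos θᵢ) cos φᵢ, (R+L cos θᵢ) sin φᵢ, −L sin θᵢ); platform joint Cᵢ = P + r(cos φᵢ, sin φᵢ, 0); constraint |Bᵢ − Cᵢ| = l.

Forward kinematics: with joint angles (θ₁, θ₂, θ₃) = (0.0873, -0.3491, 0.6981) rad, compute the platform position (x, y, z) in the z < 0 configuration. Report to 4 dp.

(0.0110, 0.0532, -0.1097)

arm 1 at φ=0.0°: ρ1 = 0.2693;  S1 = (0.2693, 0.0000, -0.0157)
φ2=120.0°: virtual centre (-0.1296, 0.2244, 0.0616), radius l
arm 3 at φ=240.0°: ρ3 = 0.2279;  S3 = (-0.1139, -0.1974, -0.1157)
|S₂|²−|S₁|² = -0.0018;  |S₃|²−|S₁|² = -0.0075
linear system: -0.7978x+0.4488y = -0.0018−0.1545z; -0.7665x+-0.3947y = -0.0075−-0.2000z
det = 0.6589;  x = 0.0062+-0.0437z,  y = 0.0069+-0.4219z
sphere 1 gives Az²+Bz+C=0 with A=1.1799, B=0.0486, C=-0.0089;  B²−4AC=0.0442;  roots -0.1097, 0.0685;  negative root z = -0.1097
x = 0.0110, y = 0.0532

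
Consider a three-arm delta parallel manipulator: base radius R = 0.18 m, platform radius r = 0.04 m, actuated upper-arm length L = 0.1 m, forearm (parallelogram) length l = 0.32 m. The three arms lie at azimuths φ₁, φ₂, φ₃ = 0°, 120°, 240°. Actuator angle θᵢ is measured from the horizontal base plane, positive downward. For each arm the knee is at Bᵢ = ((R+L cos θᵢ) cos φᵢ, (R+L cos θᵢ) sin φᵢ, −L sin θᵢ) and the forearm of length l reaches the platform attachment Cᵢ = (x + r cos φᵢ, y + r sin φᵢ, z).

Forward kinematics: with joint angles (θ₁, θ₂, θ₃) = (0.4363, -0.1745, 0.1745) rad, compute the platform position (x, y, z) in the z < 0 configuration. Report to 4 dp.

(-0.0305, 0.0190, -0.2263)

S1 = (0.2306·cos0.0°, 0.2306·sin0.0°, -0.0423) = (0.2306, 0.0000, -0.0423)
arm 2 at φ=120.0°: e+L cos θ2 = 0.2385;  S2 = (-0.1192, 0.2065, 0.0174)
arm 3 at φ=240.0°: e+L cos θ3 = 0.2385;  S3 = (-0.1192, -0.2065, -0.0174)
|S₂|²−|S₁|² = 0.0022;  |S₃|²−|S₁|² = 0.0022
[-0.6997 0.4131 0.1192]·P = 0.0022;  [-0.6997 -0.4131 0.0498]·P = 0.0022
Cramer: x(z) = -0.0031+0.1208z;  y(z) = 0.0000-0.0841z
into |P−S₁|² = l²: 1.0217z² + 0.0280z + -0.0460 = 0;  Δ = 0.1886;  z = -0.2263 or 0.1988 → z<0 root = -0.2263
x = -0.0305, y = 0.0190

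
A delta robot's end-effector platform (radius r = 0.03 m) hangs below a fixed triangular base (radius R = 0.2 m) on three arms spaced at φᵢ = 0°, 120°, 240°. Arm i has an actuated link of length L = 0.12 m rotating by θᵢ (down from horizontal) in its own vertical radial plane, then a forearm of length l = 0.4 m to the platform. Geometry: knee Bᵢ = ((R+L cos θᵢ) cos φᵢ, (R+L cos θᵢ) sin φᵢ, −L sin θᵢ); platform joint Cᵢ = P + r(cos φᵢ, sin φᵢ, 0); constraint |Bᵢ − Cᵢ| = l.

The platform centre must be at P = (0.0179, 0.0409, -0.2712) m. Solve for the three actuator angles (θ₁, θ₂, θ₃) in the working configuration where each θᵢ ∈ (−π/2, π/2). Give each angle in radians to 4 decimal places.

arm 1 (φ=0.0°): x'=0.0179, y'=0.0409
  A cos θ + B sin θ = C:  0.1521·cos θ + -0.2712·sin θ = 0.1968
  θ1 = atan2(B,A) + arccos(C/0.3109) = -0.1744
arm 2 (φ=120.0°): x'=0.0265, y'=-0.0360
  A=0.1435, B=-0.2712, C=(l²−L²−A²−y'²−z²)/(2L)=0.2090
  √(A²+B²)=0.3068;  θ2 = -1.0840+0.8215 ≈ -0.2625
arm 3 (φ=240.0°): x'=-0.0444, y'=-0.0049
  A=0.2144, B=-0.2712, C=(l²−L²−A²−y'²−z²)/(2L)=0.1086
  θ3 = atan2(B,A) + arccos(C/0.3457) = 0.3492

θ₁ = -0.1744, θ₂ = -0.2625, θ₃ = 0.3492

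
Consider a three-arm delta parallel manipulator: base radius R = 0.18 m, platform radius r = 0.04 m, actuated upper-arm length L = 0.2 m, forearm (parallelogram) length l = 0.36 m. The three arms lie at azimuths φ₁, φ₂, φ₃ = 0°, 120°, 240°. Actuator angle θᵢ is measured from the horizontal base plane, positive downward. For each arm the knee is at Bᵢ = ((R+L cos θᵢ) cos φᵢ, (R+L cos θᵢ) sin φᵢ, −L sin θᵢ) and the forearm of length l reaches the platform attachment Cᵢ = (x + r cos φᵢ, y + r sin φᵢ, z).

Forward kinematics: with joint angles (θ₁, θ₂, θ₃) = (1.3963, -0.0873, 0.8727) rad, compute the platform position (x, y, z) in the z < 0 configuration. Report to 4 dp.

(-0.1591, 0.1010, -0.2864)

O1 = (0.1747·cos0.0°, 0.1747·sin0.0°, -0.1970) = (0.1747, 0.0000, -0.1970)
arm 2 at φ=120.0°: (R−r)+L cos θ2 = 0.3392;  O2 = (-0.1696, 0.2938, 0.0174)
O3 = (0.2686·cos240.0°, 0.2686·sin240.0°, -0.1532) = (-0.1343, -0.2326, -0.1532)
subtract pairs → two planes through P
plane₁₂: -0.6887x+0.5876y+0.4288z = 0.0461
det = 0.6835;  x = -0.0539+0.3671z,  y = 0.0152+-0.2996z
quadratic in z: (1.2245)z²+(0.2170)z+(-0.0383)=0, √Δ=0.4844 → z ∈ {-0.2864, 0.1092}; z = -0.2864 (taking z<0)
x = -0.1591, y = 0.1010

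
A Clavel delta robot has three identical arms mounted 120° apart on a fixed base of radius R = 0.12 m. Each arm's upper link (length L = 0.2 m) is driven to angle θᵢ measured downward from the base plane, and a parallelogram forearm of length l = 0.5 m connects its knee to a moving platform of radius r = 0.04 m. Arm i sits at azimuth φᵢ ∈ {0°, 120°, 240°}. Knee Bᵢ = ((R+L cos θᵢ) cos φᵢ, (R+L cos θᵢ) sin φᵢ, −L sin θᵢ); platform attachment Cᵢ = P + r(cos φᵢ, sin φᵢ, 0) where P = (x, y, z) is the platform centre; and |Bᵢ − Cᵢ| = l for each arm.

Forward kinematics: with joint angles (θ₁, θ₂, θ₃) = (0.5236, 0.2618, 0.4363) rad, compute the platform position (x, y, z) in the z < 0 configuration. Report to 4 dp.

φ1=0.0°: virtual centre (0.2532, 0.0000, -0.1000), radius l
φ2=120.0°: virtual centre (-0.1366, 0.2366, -0.0518), radius l
arm 3 at φ=240.0°: e+L cos θ3 = 0.2613;  O3 = (-0.1306, -0.2263, -0.0845)
subtract pairs → two planes through P
linear system: -0.7796x+0.4732y = 0.0032−0.0965z; -0.7677x+-0.4525y = 0.0013−0.0310z
det = 0.7160;  x = -0.0029+0.0814z,  y = 0.0020+-0.0697z
into |P−O₁|² = l²: 1.0115z² + 0.1580z + -0.1744 = 0;  Δ = 0.7307;  z = -0.5006 or 0.3444 → z<0 root = -0.5006
x = -0.0436, y = 0.0369

(-0.0436, 0.0369, -0.5006)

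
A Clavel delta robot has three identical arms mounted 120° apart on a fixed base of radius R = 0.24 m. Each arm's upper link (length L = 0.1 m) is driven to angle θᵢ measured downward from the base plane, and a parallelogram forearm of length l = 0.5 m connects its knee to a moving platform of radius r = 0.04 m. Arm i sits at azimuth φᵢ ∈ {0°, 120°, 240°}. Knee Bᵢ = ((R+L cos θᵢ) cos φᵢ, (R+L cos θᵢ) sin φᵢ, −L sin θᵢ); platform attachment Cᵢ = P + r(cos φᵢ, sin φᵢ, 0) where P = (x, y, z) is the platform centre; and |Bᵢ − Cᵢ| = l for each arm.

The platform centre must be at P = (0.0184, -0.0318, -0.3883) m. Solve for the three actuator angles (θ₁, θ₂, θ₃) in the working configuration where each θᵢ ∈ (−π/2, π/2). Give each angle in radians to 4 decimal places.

rotate P by −φ1: (0.0184, -0.0318, -0.3883)
  A cos θ + B sin θ = C:  0.1816·cos θ + -0.3883·sin θ = 0.2762
  θ1 = atan2(B,A) + arccos(C/0.4287) = -0.2626
arm 2 (φ=120.0°): x'=-0.0367, y'=0.0000
  A=0.2367, B=-0.3883, C=(l²−L²−A²−y'²−z²)/(2L)=0.1659
  √(A²+B²)=0.4548;  θ2 = -1.0233+1.1974 ≈ 0.1741
rotate P by −φ3: (0.0183, 0.0318, -0.3883)
  e−x'=0.1817;  (l²−L²−(e−x')²−y'²−z²)/2L = 0.2760
  γ=atan2(-0.3883,0.1817)=-1.1332;  ψ=arccos(0.6439)=0.8712;  θ3=γ+ψ≈-0.2620

θ₁ = -0.2626, θ₂ = 0.1741, θ₃ = -0.2620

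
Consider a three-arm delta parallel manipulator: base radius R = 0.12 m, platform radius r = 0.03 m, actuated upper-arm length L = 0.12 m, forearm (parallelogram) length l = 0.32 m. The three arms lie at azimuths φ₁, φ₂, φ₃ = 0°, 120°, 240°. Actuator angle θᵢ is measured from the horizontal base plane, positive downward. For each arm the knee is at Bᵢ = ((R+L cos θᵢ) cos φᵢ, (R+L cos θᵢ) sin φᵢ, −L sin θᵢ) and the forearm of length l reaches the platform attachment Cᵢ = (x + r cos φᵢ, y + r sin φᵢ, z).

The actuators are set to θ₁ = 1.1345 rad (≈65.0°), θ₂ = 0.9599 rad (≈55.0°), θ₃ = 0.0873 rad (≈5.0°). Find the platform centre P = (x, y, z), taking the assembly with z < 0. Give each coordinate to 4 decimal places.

(-0.0821, -0.0953, -0.3178)

O1 = (0.1407·cos0.0°, 0.1407·sin0.0°, -0.1088) = (0.1407, 0.0000, -0.1088)
φ2=120.0°: virtual centre (-0.0794, 0.1376, -0.0983), radius l
O3 = (0.2095·cos240.0°, 0.2095·sin240.0°, -0.0105) = (-0.1048, -0.1815, -0.0105)
|O₂|²−|O₁|² = 0.0033;  |O₃|²−|O₁|² = 0.0124
[-0.4403 0.2751 0.0209]·P = 0.0033;  [-0.4910 -0.3629 0.1966]·P = 0.0124
det = 0.2949;  x = -0.0156+0.2092z,  y = -0.0131+0.2587z
quadratic in z: (1.1107)z²+(0.1454)z+(-0.0660)=0, √Δ=0.5606 → z ∈ {-0.3178, 0.1869}; z = -0.3178 (taking z<0)
x = -0.0821, y = -0.0953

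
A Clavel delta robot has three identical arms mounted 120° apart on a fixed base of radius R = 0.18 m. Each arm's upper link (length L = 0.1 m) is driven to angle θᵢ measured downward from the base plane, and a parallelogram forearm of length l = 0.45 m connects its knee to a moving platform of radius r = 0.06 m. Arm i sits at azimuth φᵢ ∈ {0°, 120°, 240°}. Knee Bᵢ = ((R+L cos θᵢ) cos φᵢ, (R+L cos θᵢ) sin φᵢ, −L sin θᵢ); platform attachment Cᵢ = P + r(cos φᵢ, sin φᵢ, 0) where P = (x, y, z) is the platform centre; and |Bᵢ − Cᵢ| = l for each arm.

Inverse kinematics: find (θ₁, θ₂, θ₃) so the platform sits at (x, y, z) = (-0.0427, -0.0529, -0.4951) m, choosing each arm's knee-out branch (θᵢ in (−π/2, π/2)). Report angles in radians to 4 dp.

θ₁ = 1.2213, θ₂ = 1.1342, θ₃ = 0.6978

arm 1 (φ=0.0°): x'=-0.0427, y'=-0.0529
  e−x'=0.1627;  (l²−L²−(e−x')²−y'²−z²)/2L = -0.4095
  √(A²+B²)=0.5211;  θ1 = -1.2533+2.4746 ≈ 1.2213
rotate P by −φ2: (-0.0245, 0.0634, -0.4951)
  A cos θ + B sin θ = C:  0.1445·cos θ + -0.4951·sin θ = -0.3876
  θ2 = atan2(B,A) + arccos(C/0.5157) = 1.1342
arm 3 (φ=240.0°): x'=0.0672, y'=-0.0105
  A cos θ + B sin θ = C:  0.0528·cos θ + -0.4951·sin θ = -0.2776
  θ3 = atan2(B,A) + arccos(C/0.4979) = 0.6978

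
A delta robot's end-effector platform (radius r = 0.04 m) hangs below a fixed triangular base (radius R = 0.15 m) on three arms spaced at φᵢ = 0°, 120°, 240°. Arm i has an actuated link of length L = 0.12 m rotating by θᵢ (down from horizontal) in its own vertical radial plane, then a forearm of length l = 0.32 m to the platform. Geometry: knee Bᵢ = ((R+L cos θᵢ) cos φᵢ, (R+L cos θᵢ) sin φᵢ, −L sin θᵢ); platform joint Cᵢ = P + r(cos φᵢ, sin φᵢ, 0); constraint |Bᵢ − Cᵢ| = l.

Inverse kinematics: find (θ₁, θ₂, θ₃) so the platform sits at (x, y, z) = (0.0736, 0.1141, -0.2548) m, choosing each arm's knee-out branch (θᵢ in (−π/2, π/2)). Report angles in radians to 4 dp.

θ₁ = 0.0000, θ₂ = 0.0866, θ₃ = 1.2216

φ1=0.0° → target in arm frame (0.0736, 0.1141)
  A cos θ + B sin θ = C:  0.0364·cos θ + -0.2548·sin θ = 0.0364
  √(A²+B²)=0.2574;  θ1 = -1.4289+1.4289 ≈ 0.0000
φ2=120.0° → target in arm frame (0.0620, -0.1208)
  A cos θ + B sin θ = C:  0.0480·cos θ + -0.2548·sin θ = 0.0258
  γ=atan2(-0.2548,0.0480)=-1.3846;  ψ=arccos(0.0994)=1.4713;  θ2=γ+ψ≈0.0866
φ3=240.0° → target in arm frame (-0.1356, 0.0067)
  A=0.2456, B=-0.2548, C=(l²−L²−A²−y'²−z²)/(2L)=-0.1554
  √(A²+B²)=0.3539;  θ3 = -0.8038+2.0254 ≈ 1.2216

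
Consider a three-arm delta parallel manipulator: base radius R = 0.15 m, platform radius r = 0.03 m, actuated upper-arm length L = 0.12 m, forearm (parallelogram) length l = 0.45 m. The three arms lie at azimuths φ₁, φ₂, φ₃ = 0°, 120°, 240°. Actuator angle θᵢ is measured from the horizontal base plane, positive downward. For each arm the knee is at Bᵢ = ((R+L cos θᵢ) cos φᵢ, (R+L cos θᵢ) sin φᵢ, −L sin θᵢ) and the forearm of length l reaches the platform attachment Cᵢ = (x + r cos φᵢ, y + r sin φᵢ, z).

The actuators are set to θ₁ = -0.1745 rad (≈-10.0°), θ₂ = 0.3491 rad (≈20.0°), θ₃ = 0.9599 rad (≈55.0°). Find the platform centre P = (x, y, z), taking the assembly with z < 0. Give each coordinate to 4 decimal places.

(0.1210, 0.0853, -0.4052)

arm 1 at φ=0.0°: e+L cos θ1 = 0.2382;  S1 = (0.2382, 0.0000, 0.0208)
S2 = (0.2328·cos120.0°, 0.2328·sin120.0°, -0.0410) = (-0.1164, 0.2016, -0.0410)
arm 3 at φ=240.0°: e+L cos θ3 = 0.1888;  S3 = (-0.0944, -0.1635, -0.0983)
|S₂|²−|S₁|² = -0.0013;  |S₃|²−|S₁|² = -0.0118
linear system: -0.7091x+0.4032y = -0.0013−-0.1238z; -0.6652x+-0.3271y = -0.0118−-0.2383z
det = 0.5001;  x = 0.0104+-0.2730z,  y = 0.0151+-0.1732z
quadratic in z: (1.1045)z²+(0.0775)z+(-0.1500)=0, √Δ=0.8176 → z ∈ {-0.4052, 0.3350}; z = -0.4052 (taking z<0)
x = 0.1210, y = 0.0853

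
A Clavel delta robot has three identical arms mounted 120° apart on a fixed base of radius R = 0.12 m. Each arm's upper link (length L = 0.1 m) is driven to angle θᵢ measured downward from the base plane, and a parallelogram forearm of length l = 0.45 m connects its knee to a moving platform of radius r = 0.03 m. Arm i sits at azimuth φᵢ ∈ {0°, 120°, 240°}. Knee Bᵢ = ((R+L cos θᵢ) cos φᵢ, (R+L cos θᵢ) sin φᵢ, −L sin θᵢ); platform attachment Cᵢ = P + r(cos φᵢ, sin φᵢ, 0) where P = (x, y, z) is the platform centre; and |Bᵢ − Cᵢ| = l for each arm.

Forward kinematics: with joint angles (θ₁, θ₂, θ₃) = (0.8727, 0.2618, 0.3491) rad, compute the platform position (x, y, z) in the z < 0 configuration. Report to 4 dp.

(-0.0962, 0.0120, -0.4503)

arm 1 at φ=0.0°: ρ1 = 0.1543;  S1 = (0.1543, 0.0000, -0.0766)
φ2=120.0°: virtual centre (-0.0933, 0.1616, -0.0259), radius l
S3 = (0.1840·cos240.0°, 0.1840·sin240.0°, -0.0342) = (-0.0920, -0.1593, -0.0342)
|S₂|²−|S₁|² = 0.0058;  |S₃|²−|S₁|² = 0.0053
linear system: -0.4951x+0.3232y = 0.0058−0.1014z; -0.4925x+-0.3186y = 0.0053−0.0848z
det = 0.3170;  x = -0.0113+0.1885z,  y = 0.0007+-0.0252z
into |P−S₁|² = l²: 1.0362z² + 0.0908z + -0.1692 = 0;  Δ = 0.7096;  z = -0.4503 or 0.3627 → z<0 root = -0.4503
x = -0.0962, y = 0.0120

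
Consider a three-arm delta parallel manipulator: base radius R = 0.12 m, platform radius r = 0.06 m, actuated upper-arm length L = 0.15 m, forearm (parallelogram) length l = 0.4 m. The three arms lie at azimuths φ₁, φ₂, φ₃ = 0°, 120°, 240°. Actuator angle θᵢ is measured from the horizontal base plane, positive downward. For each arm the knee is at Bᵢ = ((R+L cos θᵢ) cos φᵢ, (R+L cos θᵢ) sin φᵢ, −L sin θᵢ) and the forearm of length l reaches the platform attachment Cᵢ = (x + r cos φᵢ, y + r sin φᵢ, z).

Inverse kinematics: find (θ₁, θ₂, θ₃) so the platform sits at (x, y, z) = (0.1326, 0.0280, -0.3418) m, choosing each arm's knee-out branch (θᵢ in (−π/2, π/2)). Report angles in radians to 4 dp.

rotate P by −φ1: (0.1326, 0.0280, -0.3418)
  A cos θ + B sin θ = C:  -0.0726·cos θ + -0.3418·sin θ = 0.0487
  γ=atan2(-0.3418,-0.0726)=-1.7801;  ψ=arccos(0.1394)=1.4309;  θ1=γ+ψ≈-0.3492
arm 2 (φ=120.0°): x'=-0.0421, y'=-0.1288
  A cos θ + B sin θ = C:  0.1021·cos θ + -0.3418·sin θ = -0.0211
  γ=atan2(-0.3418,0.1021)=-1.2807;  ψ=arccos(-0.0592)=1.6301;  θ2=γ+ψ≈0.3494
φ3=240.0° → target in arm frame (-0.0905, 0.1008)
  e−x'=0.1505;  (l²−L²−(e−x')²−y'²−z²)/2L = -0.0405
  γ=atan2(-0.3418,0.1505)=-1.1559;  ψ=arccos(-0.1085)=1.6795;  θ3=γ+ψ≈0.5236

θ₁ = -0.3492, θ₂ = 0.3494, θ₃ = 0.5236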